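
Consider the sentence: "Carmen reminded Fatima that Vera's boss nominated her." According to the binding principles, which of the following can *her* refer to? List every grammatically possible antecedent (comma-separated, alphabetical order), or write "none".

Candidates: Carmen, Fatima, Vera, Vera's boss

Carmen, Fatima, Vera

*her* is a pronoun; Principle B requires it to be free in its binding domain — the clause headed by 'nominated'.
— Carmen: subject of the matrix clause; c-commands the pronoun but lies outside its binding domain — allowed.
— Fatima: object of the matrix clause; c-commands the pronoun but lies outside its binding domain — allowed.
— Vera: possessor inside the subject DP of the clause headed by 'nominated'; does not c-command the pronoun — Principle B does not apply; allowed.
— Vera's boss: subject of the clause headed by 'nominated'; c-commands the pronoun within its binding domain — blocked (Principle B).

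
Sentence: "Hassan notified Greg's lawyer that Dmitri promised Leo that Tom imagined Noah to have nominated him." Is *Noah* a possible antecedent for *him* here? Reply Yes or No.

No

*him* is a pronoun; Principle B requires it to be free in its binding domain — the clause headed by 'nominated'.
— Noah: subject of the clause headed by 'nominated'; c-commands the pronoun within its binding domain — blocked (Principle B).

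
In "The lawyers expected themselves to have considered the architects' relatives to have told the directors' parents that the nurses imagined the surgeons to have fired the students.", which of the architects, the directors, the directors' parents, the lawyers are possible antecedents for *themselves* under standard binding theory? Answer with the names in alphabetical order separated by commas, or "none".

the lawyers

*themselves* is a reflexive; Principle A requires it to be bound within its binding domain — the matrix clause.
— the architects: possessor inside the subject DP of the clause headed by 'told'; does not c-command the reflexive — cannot bind it (Principle A).
— the directors: possessor inside the object DP of the clause headed by 'told'; does not c-command the reflexive — cannot bind it (Principle A).
— the directors' parents: object of the clause headed by 'told'; does not c-command the reflexive — cannot bind it (Principle A).
— the lawyers: subject of the matrix clause; c-commands the reflexive within its binding domain — allowed (Principle A).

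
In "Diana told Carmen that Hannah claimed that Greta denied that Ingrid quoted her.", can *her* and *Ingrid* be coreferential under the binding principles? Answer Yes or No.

No

*Ingrid* is an R-expression; Principle C requires it to be free (not bound by any c-commanding expression).
— her: object of the clause headed by 'quoted'; the R-expression locally c-commands the pronoun — coreference blocked (Principle B on the pronoun).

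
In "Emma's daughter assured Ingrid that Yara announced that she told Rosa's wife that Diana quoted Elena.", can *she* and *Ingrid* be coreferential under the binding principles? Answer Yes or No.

*Ingrid* is an R-expression; Principle C requires it to be free (not bound by any c-commanding expression).
— she: subject of the clause headed by 'told'; the pronoun does not c-command the R-expression — coreference allowed.

Yes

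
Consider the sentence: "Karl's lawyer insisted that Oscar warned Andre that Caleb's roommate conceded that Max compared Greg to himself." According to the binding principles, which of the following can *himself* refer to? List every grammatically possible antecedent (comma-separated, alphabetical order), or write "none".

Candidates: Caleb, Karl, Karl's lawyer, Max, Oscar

*himself* is a reflexive; Principle A requires it to be bound within its binding domain — the clause headed by 'compared'.
— Caleb: possessor inside the subject DP of the clause headed by 'conceded'; does not c-command the reflexive — cannot bind it (Principle A).
— Karl: possessor inside the subject DP of the matrix clause; does not c-command the reflexive — cannot bind it (Principle A).
— Karl's lawyer: subject of the matrix clause; c-commands the reflexive but lies outside its binding domain — cannot bind it (Principle A).
— Max: subject of the clause headed by 'compared'; c-commands the reflexive within its binding domain — allowed (Principle A).
— Oscar: subject of the clause headed by 'warned'; c-commands the reflexive but lies outside its binding domain — cannot bind it (Principle A).

Max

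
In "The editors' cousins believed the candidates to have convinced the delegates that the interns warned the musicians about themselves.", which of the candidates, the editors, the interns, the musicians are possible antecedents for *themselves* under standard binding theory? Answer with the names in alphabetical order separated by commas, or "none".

the interns, the musicians

*themselves* is a reflexive; Principle A requires it to be bound within its binding domain — the clause headed by 'warned'.
— the candidates: subject of the clause headed by 'convinced'; c-commands the reflexive but lies outside its binding domain — cannot bind it (Principle A).
— the editors: possessor inside the subject DP of the matrix clause; does not c-command the reflexive — cannot bind it (Principle A).
— the interns: subject of the clause headed by 'warned'; c-commands the reflexive within its binding domain — allowed (Principle A).
— the musicians: object of the clause headed by 'warned'; c-commands the reflexive within its binding domain — allowed (Principle A).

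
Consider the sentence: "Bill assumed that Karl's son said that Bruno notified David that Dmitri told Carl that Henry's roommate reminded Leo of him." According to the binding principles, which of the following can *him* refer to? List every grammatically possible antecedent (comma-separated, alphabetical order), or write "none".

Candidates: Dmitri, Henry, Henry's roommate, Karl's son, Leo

Dmitri, Henry, Karl's son

*him* is a pronoun; Principle B requires it to be free in its binding domain — the clause headed by 'reminded'.
— Dmitri: subject of the clause headed by 'told'; c-commands the pronoun but lies outside its binding domain — allowed.
— Henry: possessor inside the subject DP of the clause headed by 'reminded'; does not c-command the pronoun — Principle B does not apply; allowed.
— Henry's roommate: subject of the clause headed by 'reminded'; c-commands the pronoun within its binding domain — blocked (Principle B).
— Karl's son: subject of the clause headed by 'said'; c-commands the pronoun but lies outside its binding domain — allowed.
— Leo: object of the clause headed by 'reminded'; c-commands the pronoun within its binding domain — blocked (Principle B).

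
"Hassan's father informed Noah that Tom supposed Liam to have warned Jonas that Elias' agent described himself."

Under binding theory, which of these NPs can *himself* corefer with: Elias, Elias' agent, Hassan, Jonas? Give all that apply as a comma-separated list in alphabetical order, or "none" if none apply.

Elias' agent

*himself* is a reflexive; Principle A requires it to be bound within its binding domain — the clause headed by 'described'.
— Elias: possessor inside the subject DP of the clause headed by 'described'; does not c-command the reflexive — cannot bind it (Principle A).
— Elias' agent: subject of the clause headed by 'described'; c-commands the reflexive within its binding domain — allowed (Principle A).
— Hassan: possessor inside the subject DP of the matrix clause; does not c-command the reflexive — cannot bind it (Principle A).
— Jonas: object of the clause headed by 'warned'; c-commands the reflexive but lies outside its binding domain — cannot bind it (Principle A).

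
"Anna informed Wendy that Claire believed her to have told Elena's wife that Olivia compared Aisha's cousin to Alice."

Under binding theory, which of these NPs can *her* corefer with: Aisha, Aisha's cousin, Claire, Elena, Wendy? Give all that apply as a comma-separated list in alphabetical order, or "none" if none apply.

*her* is a pronoun; Principle B requires it to be free in its binding domain — the clause headed by 'believed'.
— Aisha: possessor inside the object DP of the clause headed by 'compared'; is c-commanded by the pronoun; coreference would bind this R-expression — blocked (Principle C).
— Aisha's cousin: object of the clause headed by 'compared'; is c-commanded by the pronoun; coreference would bind this R-expression — blocked (Principle C).
— Claire: subject of the clause headed by 'believed'; c-commands the pronoun within its binding domain — blocked (Principle B).
— Elena: possessor inside the object DP of the clause headed by 'told'; is c-commanded by the pronoun; coreference would bind this R-expression — blocked (Principle C).
— Wendy: object of the matrix clause; c-commands the pronoun but lies outside its binding domain — allowed.

Wendy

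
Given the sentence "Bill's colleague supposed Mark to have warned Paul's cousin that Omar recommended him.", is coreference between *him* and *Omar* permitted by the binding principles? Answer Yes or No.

*him* is a pronoun; Principle B requires it to be free in its binding domain — the clause headed by 'recommended'.
— Omar: subject of the clause headed by 'recommended'; c-commands the pronoun within its binding domain — blocked (Principle B).

No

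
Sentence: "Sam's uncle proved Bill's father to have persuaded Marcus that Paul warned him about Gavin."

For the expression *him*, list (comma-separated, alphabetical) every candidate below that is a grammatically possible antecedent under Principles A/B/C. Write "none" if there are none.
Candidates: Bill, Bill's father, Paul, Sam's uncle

Bill, Bill's father, Sam's uncle

*him* is a pronoun; Principle B requires it to be free in its binding domain — the clause headed by 'warned'.
— Bill: possessor inside the subject DP of the clause headed by 'persuaded'; does not c-command the pronoun — Principle B does not apply; allowed.
— Bill's father: subject of the clause headed by 'persuaded'; c-commands the pronoun but lies outside its binding domain — allowed.
— Paul: subject of the clause headed by 'warned'; c-commands the pronoun within its binding domain — blocked (Principle B).
— Sam's uncle: subject of the matrix clause; c-commands the pronoun but lies outside its binding domain — allowed.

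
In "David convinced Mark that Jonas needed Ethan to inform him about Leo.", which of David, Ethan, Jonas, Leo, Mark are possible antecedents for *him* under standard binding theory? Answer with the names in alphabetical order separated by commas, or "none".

David, Jonas, Mark

*him* is a pronoun; Principle B requires it to be free in its binding domain — the clause headed by 'inform'.
— David: subject of the matrix clause; c-commands the pronoun but lies outside its binding domain — allowed.
— Ethan: subject of the clause headed by 'inform'; c-commands the pronoun within its binding domain — blocked (Principle B).
— Jonas: subject of the clause headed by 'needed'; c-commands the pronoun but lies outside its binding domain — allowed.
— Leo: second object of the clause headed by 'inform'; is c-commanded by the pronoun; coreference would bind this R-expression — blocked (Principle C).
— Mark: object of the matrix clause; c-commands the pronoun but lies outside its binding domain — allowed.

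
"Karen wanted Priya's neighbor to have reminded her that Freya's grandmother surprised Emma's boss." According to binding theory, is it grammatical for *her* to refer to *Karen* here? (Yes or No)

Yes

*Karen* is an R-expression; Principle C requires it to be free (not bound by any c-commanding expression).
— her: object of the clause headed by 'reminded'; the pronoun does not c-command the R-expression — coreference allowed.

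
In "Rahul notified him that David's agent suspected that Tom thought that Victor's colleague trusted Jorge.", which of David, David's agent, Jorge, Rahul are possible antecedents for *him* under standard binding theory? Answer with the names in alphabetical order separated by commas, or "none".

*him* is a pronoun; Principle B requires it to be free in its binding domain — the matrix clause.
— David: possessor inside the subject DP of the clause headed by 'suspected'; is c-commanded by the pronoun; coreference would bind this R-expression — blocked (Principle C).
— David's agent: subject of the clause headed by 'suspected'; is c-commanded by the pronoun; coreference would bind this R-expression — blocked (Principle C).
— Jorge: object of the clause headed by 'trusted'; is c-commanded by the pronoun; coreference would bind this R-expression — blocked (Principle C).
— Rahul: subject of the matrix clause; c-commands the pronoun within its binding domain — blocked (Principle B).

none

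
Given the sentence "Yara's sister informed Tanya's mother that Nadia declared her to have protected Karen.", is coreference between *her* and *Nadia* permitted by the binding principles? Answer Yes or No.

No

*her* is a pronoun; Principle B requires it to be free in its binding domain — the clause headed by 'declared'.
— Nadia: subject of the clause headed by 'declared'; c-commands the pronoun within its binding domain — blocked (Principle B).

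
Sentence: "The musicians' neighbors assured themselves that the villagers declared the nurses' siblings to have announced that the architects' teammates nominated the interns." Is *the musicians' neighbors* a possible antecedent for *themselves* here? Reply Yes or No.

Yes

*themselves* is a reflexive; Principle A requires it to be bound within its binding domain — the matrix clause.
— the musicians' neighbors: subject of the matrix clause; c-commands the reflexive within its binding domain — allowed (Principle A).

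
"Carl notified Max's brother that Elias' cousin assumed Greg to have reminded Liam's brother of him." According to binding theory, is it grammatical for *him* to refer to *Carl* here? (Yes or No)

Yes

*Carl* is an R-expression; Principle C requires it to be free (not bound by any c-commanding expression).
— him: second object of the clause headed by 'reminded'; the pronoun does not c-command the R-expression — coreference allowed.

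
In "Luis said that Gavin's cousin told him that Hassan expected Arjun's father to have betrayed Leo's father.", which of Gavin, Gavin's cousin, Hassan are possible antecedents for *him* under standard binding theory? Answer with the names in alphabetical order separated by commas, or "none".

Gavin

*him* is a pronoun; Principle B requires it to be free in its binding domain — the clause headed by 'told'.
— Gavin: possessor inside the subject DP of the clause headed by 'told'; does not c-command the pronoun — Principle B does not apply; allowed.
— Gavin's cousin: subject of the clause headed by 'told'; c-commands the pronoun within its binding domain — blocked (Principle B).
— Hassan: subject of the clause headed by 'expected'; is c-commanded by the pronoun; coreference would bind this R-expression — blocked (Principle C).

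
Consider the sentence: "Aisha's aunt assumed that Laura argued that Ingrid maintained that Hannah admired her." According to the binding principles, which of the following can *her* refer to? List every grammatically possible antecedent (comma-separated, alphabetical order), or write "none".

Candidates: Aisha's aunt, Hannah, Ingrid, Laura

Aisha's aunt, Ingrid, Laura

*her* is a pronoun; Principle B requires it to be free in its binding domain — the clause headed by 'admired'.
— Aisha's aunt: subject of the matrix clause; c-commands the pronoun but lies outside its binding domain — allowed.
— Hannah: subject of the clause headed by 'admired'; c-commands the pronoun within its binding domain — blocked (Principle B).
— Ingrid: subject of the clause headed by 'maintained'; c-commands the pronoun but lies outside its binding domain — allowed.
— Laura: subject of the clause headed by 'argued'; c-commands the pronoun but lies outside its binding domain — allowed.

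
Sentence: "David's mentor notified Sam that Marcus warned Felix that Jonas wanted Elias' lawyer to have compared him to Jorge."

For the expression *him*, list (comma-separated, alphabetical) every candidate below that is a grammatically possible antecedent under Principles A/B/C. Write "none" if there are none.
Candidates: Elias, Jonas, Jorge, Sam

*him* is a pronoun; Principle B requires it to be free in its binding domain — the clause headed by 'compared'.
— Elias: possessor inside the subject DP of the clause headed by 'compared'; does not c-command the pronoun — Principle B does not apply; allowed.
— Jonas: subject of the clause headed by 'wanted'; c-commands the pronoun but lies outside its binding domain — allowed.
— Jorge: second object of the clause headed by 'compared'; is c-commanded by the pronoun; coreference would bind this R-expression — blocked (Principle C).
— Sam: object of the matrix clause; c-commands the pronoun but lies outside its binding domain — allowed.

Elias, Jonas, Sam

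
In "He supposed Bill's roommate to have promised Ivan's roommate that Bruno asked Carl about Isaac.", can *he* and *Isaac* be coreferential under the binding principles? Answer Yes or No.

*Isaac* is an R-expression; Principle C requires it to be free (not bound by any c-commanding expression).
— he: subject of the matrix clause; the pronoun c-commands the R-expression — coreference blocked (Principle C).

No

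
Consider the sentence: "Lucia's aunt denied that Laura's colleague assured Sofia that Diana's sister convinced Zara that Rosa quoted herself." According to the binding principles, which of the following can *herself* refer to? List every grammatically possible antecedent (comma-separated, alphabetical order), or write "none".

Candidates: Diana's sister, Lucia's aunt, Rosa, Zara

*herself* is a reflexive; Principle A requires it to be bound within its binding domain — the clause headed by 'quoted'.
— Diana's sister: subject of the clause headed by 'convinced'; c-commands the reflexive but lies outside its binding domain — cannot bind it (Principle A).
— Lucia's aunt: subject of the matrix clause; c-commands the reflexive but lies outside its binding domain — cannot bind it (Principle A).
— Rosa: subject of the clause headed by 'quoted'; c-commands the reflexive within its binding domain — allowed (Principle A).
— Zara: object of the clause headed by 'convinced'; c-commands the reflexive but lies outside its binding domain — cannot bind it (Principle A).

Rosa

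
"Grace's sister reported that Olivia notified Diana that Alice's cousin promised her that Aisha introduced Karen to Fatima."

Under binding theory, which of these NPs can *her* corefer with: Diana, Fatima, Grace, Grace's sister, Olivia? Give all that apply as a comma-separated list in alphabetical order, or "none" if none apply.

*her* is a pronoun; Principle B requires it to be free in its binding domain — the clause headed by 'promised'.
— Diana: object of the clause headed by 'notified'; c-commands the pronoun but lies outside its binding domain — allowed.
— Fatima: second object of the clause headed by 'introduced'; is c-commanded by the pronoun; coreference would bind this R-expression — blocked (Principle C).
— Grace: possessor inside the subject DP of the matrix clause; does not c-command the pronoun — Principle B does not apply; allowed.
— Grace's sister: subject of the matrix clause; c-commands the pronoun but lies outside its binding domain — allowed.
— Olivia: subject of the clause headed by 'notified'; c-commands the pronoun but lies outside its binding domain — allowed.

Diana, Grace, Grace's sister, Olivia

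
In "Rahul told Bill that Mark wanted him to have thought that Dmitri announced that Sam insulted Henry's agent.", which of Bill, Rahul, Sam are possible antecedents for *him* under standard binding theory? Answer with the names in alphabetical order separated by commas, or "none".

Bill, Rahul

*him* is a pronoun; Principle B requires it to be free in its binding domain — the clause headed by 'wanted'.
— Bill: object of the matrix clause; c-commands the pronoun but lies outside its binding domain — allowed.
— Rahul: subject of the matrix clause; c-commands the pronoun but lies outside its binding domain — allowed.
— Sam: subject of the clause headed by 'insulted'; is c-commanded by the pronoun; coreference would bind this R-expression — blocked (Principle C).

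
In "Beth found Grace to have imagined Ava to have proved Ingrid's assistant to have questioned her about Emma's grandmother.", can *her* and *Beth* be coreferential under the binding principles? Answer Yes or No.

*Beth* is an R-expression; Principle C requires it to be free (not bound by any c-commanding expression).
— her: object of the clause headed by 'questioned'; the pronoun does not c-command the R-expression — coreference allowed.

Yes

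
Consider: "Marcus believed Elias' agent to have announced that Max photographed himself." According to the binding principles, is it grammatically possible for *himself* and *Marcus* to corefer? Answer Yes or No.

*himself* is a reflexive; Principle A requires it to be bound within its binding domain — the clause headed by 'photographed'.
— Marcus: subject of the matrix clause; c-commands the reflexive but lies outside its binding domain — cannot bind it (Principle A).

No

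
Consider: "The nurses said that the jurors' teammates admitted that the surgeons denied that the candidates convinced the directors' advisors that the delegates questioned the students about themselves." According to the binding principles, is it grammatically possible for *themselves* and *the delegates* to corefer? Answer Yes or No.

Yes

*themselves* is a reflexive; Principle A requires it to be bound within its binding domain — the clause headed by 'questioned'.
— the delegates: subject of the clause headed by 'questioned'; c-commands the reflexive within its binding domain — allowed (Principle A).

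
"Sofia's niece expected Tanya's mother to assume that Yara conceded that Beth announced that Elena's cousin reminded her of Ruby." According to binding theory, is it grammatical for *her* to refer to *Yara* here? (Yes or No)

Yes

*Yara* is an R-expression; Principle C requires it to be free (not bound by any c-commanding expression).
— her: object of the clause headed by 'reminded'; the pronoun does not c-command the R-expression — coreference allowed.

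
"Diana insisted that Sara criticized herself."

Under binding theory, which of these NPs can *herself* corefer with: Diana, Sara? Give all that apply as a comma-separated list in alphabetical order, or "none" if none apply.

Sara

*herself* is a reflexive; Principle A requires it to be bound within its binding domain — the clause headed by 'criticized'.
— Diana: subject of the matrix clause; c-commands the reflexive but lies outside its binding domain — cannot bind it (Principle A).
— Sara: subject of the clause headed by 'criticized'; c-commands the reflexive within its binding domain — allowed (Principle A).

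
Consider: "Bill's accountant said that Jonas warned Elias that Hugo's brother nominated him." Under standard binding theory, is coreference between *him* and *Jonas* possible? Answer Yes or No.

Yes

*Jonas* is an R-expression; Principle C requires it to be free (not bound by any c-commanding expression).
— him: object of the clause headed by 'nominated'; the pronoun does not c-command the R-expression — coreference allowed.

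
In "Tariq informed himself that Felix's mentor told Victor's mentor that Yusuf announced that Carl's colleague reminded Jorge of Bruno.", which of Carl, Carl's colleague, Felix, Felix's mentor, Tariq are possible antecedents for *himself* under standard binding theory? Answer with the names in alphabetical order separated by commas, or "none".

Tariq

*himself* is a reflexive; Principle A requires it to be bound within its binding domain — the matrix clause.
— Carl: possessor inside the subject DP of the clause headed by 'reminded'; does not c-command the reflexive — cannot bind it (Principle A).
— Carl's colleague: subject of the clause headed by 'reminded'; does not c-command the reflexive — cannot bind it (Principle A).
— Felix: possessor inside the subject DP of the clause headed by 'told'; does not c-command the reflexive — cannot bind it (Principle A).
— Felix's mentor: subject of the clause headed by 'told'; does not c-command the reflexive — cannot bind it (Principle A).
— Tariq: subject of the matrix clause; c-commands the reflexive within its binding domain — allowed (Principle A).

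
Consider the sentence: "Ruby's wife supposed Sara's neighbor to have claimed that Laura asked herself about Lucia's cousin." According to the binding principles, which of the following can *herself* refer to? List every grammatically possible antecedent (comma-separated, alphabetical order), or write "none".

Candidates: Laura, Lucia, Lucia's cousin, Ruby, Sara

*herself* is a reflexive; Principle A requires it to be bound within its binding domain — the clause headed by 'asked'.
— Laura: subject of the clause headed by 'asked'; c-commands the reflexive within its binding domain — allowed (Principle A).
— Lucia: possessor inside the second object DP of the clause headed by 'asked'; does not c-command the reflexive — cannot bind it (Principle A).
— Lucia's cousin: second object of the clause headed by 'asked'; does not c-command the reflexive — cannot bind it (Principle A).
— Ruby: possessor inside the subject DP of the matrix clause; does not c-command the reflexive — cannot bind it (Principle A).
— Sara: possessor inside the subject DP of the clause headed by 'claimed'; does not c-command the reflexive — cannot bind it (Principle A).

Laura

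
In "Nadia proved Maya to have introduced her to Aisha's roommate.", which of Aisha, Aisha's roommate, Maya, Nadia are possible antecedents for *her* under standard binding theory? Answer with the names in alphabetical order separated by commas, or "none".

Nadia

*her* is a pronoun; Principle B requires it to be free in its binding domain — the clause headed by 'introduced'.
— Aisha: possessor inside the second object DP of the clause headed by 'introduced'; is c-commanded by the pronoun; coreference would bind this R-expression — blocked (Principle C).
— Aisha's roommate: second object of the clause headed by 'introduced'; is c-commanded by the pronoun; coreference would bind this R-expression — blocked (Principle C).
— Maya: subject of the clause headed by 'introduced'; c-commands the pronoun within its binding domain — blocked (Principle B).
— Nadia: subject of the matrix clause; c-commands the pronoun but lies outside its binding domain — allowed.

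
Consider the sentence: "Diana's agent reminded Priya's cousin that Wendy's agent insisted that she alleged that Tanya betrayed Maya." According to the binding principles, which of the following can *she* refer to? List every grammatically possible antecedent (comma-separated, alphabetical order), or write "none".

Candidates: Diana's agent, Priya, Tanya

Diana's agent, Priya

*she* is a pronoun; Principle B requires it to be free in its binding domain — the clause headed by 'alleged'.
— Diana's agent: subject of the matrix clause; c-commands the pronoun but lies outside its binding domain — allowed.
— Priya: possessor inside the object DP of the matrix clause; does not c-command the pronoun — Principle B does not apply; allowed.
— Tanya: subject of the clause headed by 'betrayed'; is c-commanded by the pronoun; coreference would bind this R-expression — blocked (Principle C).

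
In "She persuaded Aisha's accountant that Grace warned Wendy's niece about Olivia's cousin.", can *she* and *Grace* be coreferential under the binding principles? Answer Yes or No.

No

*Grace* is an R-expression; Principle C requires it to be free (not bound by any c-commanding expression).
— she: subject of the matrix clause; the pronoun c-commands the R-expression — coreference blocked (Principle C).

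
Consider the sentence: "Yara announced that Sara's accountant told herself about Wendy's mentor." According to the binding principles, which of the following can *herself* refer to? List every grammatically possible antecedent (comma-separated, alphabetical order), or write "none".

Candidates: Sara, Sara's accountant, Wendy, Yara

*herself* is a reflexive; Principle A requires it to be bound within its binding domain — the clause headed by 'told'.
— Sara: possessor inside the subject DP of the clause headed by 'told'; does not c-command the reflexive — cannot bind it (Principle A).
— Sara's accountant: subject of the clause headed by 'told'; c-commands the reflexive within its binding domain — allowed (Principle A).
— Wendy: possessor inside the second object DP of the clause headed by 'told'; does not c-command the reflexive — cannot bind it (Principle A).
— Yara: subject of the matrix clause; c-commands the reflexive but lies outside its binding domain — cannot bind it (Principle A).

Sara's accountant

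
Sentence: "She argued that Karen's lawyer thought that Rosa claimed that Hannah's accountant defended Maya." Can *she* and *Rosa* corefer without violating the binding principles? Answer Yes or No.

No

*Rosa* is an R-expression; Principle C requires it to be free (not bound by any c-commanding expression).
— she: subject of the matrix clause; the pronoun c-commands the R-expression — coreference blocked (Principle C).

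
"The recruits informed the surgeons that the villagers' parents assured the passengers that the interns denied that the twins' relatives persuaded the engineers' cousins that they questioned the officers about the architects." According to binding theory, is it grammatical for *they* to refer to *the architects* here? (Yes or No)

No

*the architects* is an R-expression; Principle C requires it to be free (not bound by any c-commanding expression).
— they: subject of the clause headed by 'questioned'; the pronoun c-commands the R-expression — coreference blocked (Principle C).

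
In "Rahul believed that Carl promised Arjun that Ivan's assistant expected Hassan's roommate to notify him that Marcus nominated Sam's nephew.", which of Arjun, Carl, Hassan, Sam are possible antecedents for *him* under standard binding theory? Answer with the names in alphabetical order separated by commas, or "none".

*him* is a pronoun; Principle B requires it to be free in its binding domain — the clause headed by 'notify'.
— Arjun: object of the clause headed by 'promised'; c-commands the pronoun but lies outside its binding domain — allowed.
— Carl: subject of the clause headed by 'promised'; c-commands the pronoun but lies outside its binding domain — allowed.
— Hassan: possessor inside the subject DP of the clause headed by 'notify'; does not c-command the pronoun — Principle B does not apply; allowed.
— Sam: possessor inside the object DP of the clause headed by 'nominated'; is c-commanded by the pronoun; coreference would bind this R-expression — blocked (Principle C).

Arjun, Carl, Hassan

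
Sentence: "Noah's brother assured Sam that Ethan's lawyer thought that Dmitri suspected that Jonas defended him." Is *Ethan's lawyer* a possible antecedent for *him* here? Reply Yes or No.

*him* is a pronoun; Principle B requires it to be free in its binding domain — the clause headed by 'defended'.
— Ethan's lawyer: subject of the clause headed by 'thought'; c-commands the pronoun but lies outside its binding domain — allowed.

Yes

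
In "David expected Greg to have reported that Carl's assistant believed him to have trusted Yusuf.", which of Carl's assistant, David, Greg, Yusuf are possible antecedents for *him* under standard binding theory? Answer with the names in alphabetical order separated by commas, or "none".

David, Greg

*him* is a pronoun; Principle B requires it to be free in its binding domain — the clause headed by 'believed'.
— Carl's assistant: subject of the clause headed by 'believed'; c-commands the pronoun within its binding domain — blocked (Principle B).
— David: subject of the matrix clause; c-commands the pronoun but lies outside its binding domain — allowed.
— Greg: subject of the clause headed by 'reported'; c-commands the pronoun but lies outside its binding domain — allowed.
— Yusuf: object of the clause headed by 'trusted'; is c-commanded by the pronoun; coreference would bind this R-expression — blocked (Principle C).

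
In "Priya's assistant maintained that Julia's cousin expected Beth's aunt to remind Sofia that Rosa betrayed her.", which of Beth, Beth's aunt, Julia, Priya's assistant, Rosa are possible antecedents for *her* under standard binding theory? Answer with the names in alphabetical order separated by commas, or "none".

Beth, Beth's aunt, Julia, Priya's assistant

*her* is a pronoun; Principle B requires it to be free in its binding domain — the clause headed by 'betrayed'.
— Beth: possessor inside the subject DP of the clause headed by 'remind'; does not c-command the pronoun — Principle B does not apply; allowed.
— Beth's aunt: subject of the clause headed by 'remind'; c-commands the pronoun but lies outside its binding domain — allowed.
— Julia: possessor inside the subject DP of the clause headed by 'expected'; does not c-command the pronoun — Principle B does not apply; allowed.
— Priya's assistant: subject of the matrix clause; c-commands the pronoun but lies outside its binding domain — allowed.
— Rosa: subject of the clause headed by 'betrayed'; c-commands the pronoun within its binding domain — blocked (Principle B).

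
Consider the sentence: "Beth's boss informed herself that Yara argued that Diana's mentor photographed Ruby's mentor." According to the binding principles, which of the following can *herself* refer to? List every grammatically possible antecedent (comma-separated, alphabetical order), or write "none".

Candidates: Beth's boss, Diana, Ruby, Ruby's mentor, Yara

Beth's boss

*herself* is a reflexive; Principle A requires it to be bound within its binding domain — the matrix clause.
— Beth's boss: subject of the matrix clause; c-commands the reflexive within its binding domain — allowed (Principle A).
— Diana: possessor inside the subject DP of the clause headed by 'photographed'; does not c-command the reflexive — cannot bind it (Principle A).
— Ruby: possessor inside the object DP of the clause headed by 'photographed'; does not c-command the reflexive — cannot bind it (Principle A).
— Ruby's mentor: object of the clause headed by 'photographed'; does not c-command the reflexive — cannot bind it (Principle A).
— Yara: subject of the clause headed by 'argued'; does not c-command the reflexive — cannot bind it (Principle A).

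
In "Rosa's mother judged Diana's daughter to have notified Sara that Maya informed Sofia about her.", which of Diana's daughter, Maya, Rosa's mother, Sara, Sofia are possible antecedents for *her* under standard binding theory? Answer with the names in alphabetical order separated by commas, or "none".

*her* is a pronoun; Principle B requires it to be free in its binding domain — the clause headed by 'informed'.
— Diana's daughter: subject of the clause headed by 'notified'; c-commands the pronoun but lies outside its binding domain — allowed.
— Maya: subject of the clause headed by 'informed'; c-commands the pronoun within its binding domain — blocked (Principle B).
— Rosa's mother: subject of the matrix clause; c-commands the pronoun but lies outside its binding domain — allowed.
— Sara: object of the clause headed by 'notified'; c-commands the pronoun but lies outside its binding domain — allowed.
— Sofia: object of the clause headed by 'informed'; c-commands the pronoun within its binding domain — blocked (Principle B).

Diana's daughter, Rosa's mother, Sara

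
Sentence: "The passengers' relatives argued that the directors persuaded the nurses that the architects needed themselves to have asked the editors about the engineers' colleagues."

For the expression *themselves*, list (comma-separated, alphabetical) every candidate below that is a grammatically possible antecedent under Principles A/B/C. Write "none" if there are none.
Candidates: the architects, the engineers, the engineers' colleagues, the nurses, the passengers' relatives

*themselves* is a reflexive; Principle A requires it to be bound within its binding domain — the clause headed by 'needed'.
— the architects: subject of the clause headed by 'needed'; c-commands the reflexive within its binding domain — allowed (Principle A).
— the engineers: possessor inside the second object DP of the clause headed by 'asked'; does not c-command the reflexive — cannot bind it (Principle A).
— the engineers' colleagues: second object of the clause headed by 'asked'; does not c-command the reflexive — cannot bind it (Principle A).
— the nurses: object of the clause headed by 'persuaded'; c-commands the reflexive but lies outside its binding domain — cannot bind it (Principle A).
— the passengers' relatives: subject of the matrix clause; c-commands the reflexive but lies outside its binding domain — cannot bind it (Principle A).

the architects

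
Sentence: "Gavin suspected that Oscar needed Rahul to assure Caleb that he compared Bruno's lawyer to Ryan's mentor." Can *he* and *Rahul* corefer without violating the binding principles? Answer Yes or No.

*Rahul* is an R-expression; Principle C requires it to be free (not bound by any c-commanding expression).
— he: subject of the clause headed by 'compared'; the pronoun does not c-command the R-expression — coreference allowed.

Yes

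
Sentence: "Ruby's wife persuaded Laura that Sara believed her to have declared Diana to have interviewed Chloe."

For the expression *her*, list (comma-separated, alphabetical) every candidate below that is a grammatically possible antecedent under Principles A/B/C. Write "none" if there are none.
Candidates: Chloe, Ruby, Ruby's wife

Ruby, Ruby's wife

*her* is a pronoun; Principle B requires it to be free in its binding domain — the clause headed by 'believed'.
— Chloe: object of the clause headed by 'interviewed'; is c-commanded by the pronoun; coreference would bind this R-expression — blocked (Principle C).
— Ruby: possessor inside the subject DP of the matrix clause; does not c-command the pronoun — Principle B does not apply; allowed.
— Ruby's wife: subject of the matrix clause; c-commands the pronoun but lies outside its binding domain — allowed.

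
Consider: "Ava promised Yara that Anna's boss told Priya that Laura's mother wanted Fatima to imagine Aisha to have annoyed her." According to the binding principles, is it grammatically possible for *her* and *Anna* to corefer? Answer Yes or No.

*her* is a pronoun; Principle B requires it to be free in its binding domain — the clause headed by 'annoyed'.
— Anna: possessor inside the subject DP of the clause headed by 'told'; does not c-command the pronoun — Principle B does not apply; allowed.

Yes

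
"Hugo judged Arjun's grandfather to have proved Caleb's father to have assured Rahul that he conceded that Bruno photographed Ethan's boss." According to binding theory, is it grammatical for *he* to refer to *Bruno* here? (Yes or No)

*Bruno* is an R-expression; Principle C requires it to be free (not bound by any c-commanding expression).
— he: subject of the clause headed by 'conceded'; the pronoun c-commands the R-expression — coreference blocked (Principle C).

No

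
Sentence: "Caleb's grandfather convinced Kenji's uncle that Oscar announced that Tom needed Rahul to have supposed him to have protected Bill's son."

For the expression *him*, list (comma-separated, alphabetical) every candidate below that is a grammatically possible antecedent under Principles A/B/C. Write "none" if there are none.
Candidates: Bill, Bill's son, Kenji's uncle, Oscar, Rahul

*him* is a pronoun; Principle B requires it to be free in its binding domain — the clause headed by 'supposed'.
— Bill: possessor inside the object DP of the clause headed by 'protected'; is c-commanded by the pronoun; coreference would bind this R-expression — blocked (Principle C).
— Bill's son: object of the clause headed by 'protected'; is c-commanded by the pronoun; coreference would bind this R-expression — blocked (Principle C).
— Kenji's uncle: object of the matrix clause; c-commands the pronoun but lies outside its binding domain — allowed.
— Oscar: subject of the clause headed by 'announced'; c-commands the pronoun but lies outside its binding domain — allowed.
— Rahul: subject of the clause headed by 'supposed'; c-commands the pronoun within its binding domain — blocked (Principle B).

Kenji's uncle, Oscar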